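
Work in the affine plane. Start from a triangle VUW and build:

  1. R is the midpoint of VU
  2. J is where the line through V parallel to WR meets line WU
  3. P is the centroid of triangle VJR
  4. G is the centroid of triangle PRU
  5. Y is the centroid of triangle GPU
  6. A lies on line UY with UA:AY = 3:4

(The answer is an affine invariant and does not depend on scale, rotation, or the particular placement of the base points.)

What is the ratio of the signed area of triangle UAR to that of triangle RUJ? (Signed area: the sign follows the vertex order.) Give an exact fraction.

Set V = (0, 0), U = (1, 0), W = (0, 1); any affine frame gives the same invariant.
1. R is the midpoint of VU ⇒ R = (1/2, 0)
2. J is where the line through V parallel to WR meets line WU ⇒ J = (-1, 2)
3. P is the centroid of triangle VJR ⇒ P = (-1/6, 2/3)
4. G is the centroid of triangle PRU ⇒ G = (4/9, 2/9)
5. Y is the centroid of triangle GPU ⇒ Y = (23/54, 8/27)
6. A lies on line UY with UA:AY = 3:4 ⇒ A = (95/126, 8/63)
2·[UAR] = 4/63, 2·[RUJ] = 1
[UAR]:[RUJ] = 4/63:1 = 4/63

[UAR]:[RUJ] = 4/63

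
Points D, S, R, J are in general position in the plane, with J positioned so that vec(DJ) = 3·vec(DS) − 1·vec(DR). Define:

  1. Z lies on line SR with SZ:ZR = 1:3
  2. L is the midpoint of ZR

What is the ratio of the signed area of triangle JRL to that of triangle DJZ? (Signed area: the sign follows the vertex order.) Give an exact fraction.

Choose coordinates D = (0, 0), S = (1, 0), R = (0, 1), J = (3, -1).
1. Z lies on line SR with SZ:ZR = 1:3 ⇒ Z = (3/4, 1/4)
2. L is the midpoint of ZR ⇒ L = (3/8, 5/8)
2·[JRL] = 3/8, 2·[DJZ] = 3/2
[JRL]:[DJZ] = 3/8:3/2 = 1/4

[JRL]:[DJZ] = 1/4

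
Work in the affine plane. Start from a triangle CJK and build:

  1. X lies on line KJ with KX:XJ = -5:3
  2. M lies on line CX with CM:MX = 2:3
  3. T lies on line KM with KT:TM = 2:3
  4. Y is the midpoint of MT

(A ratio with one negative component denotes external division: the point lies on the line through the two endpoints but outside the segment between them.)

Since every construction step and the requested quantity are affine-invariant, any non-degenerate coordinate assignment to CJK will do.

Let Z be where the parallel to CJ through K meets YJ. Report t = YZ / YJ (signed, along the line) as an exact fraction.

Work in coordinates with C = (0, 0), J = (1, 0), K = (0, 1).
1. X lies on line KJ with KX:XJ = -5:3 ⇒ X = (5/2, -3/2)
2. M lies on line CX with CM:MX = 2:3 ⇒ M = (1, -3/5)
3. T lies on line KM with KT:TM = 2:3 ⇒ T = (2/5, 9/25)
4. Y is the midpoint of MT ⇒ Y = (7/10, -3/25)
through K parallel to CJ: direction (1, 0); meets YJ at Z = (7/2, 1)
Z = Y + t·(J−Y) with t = 28/3

t = 28/3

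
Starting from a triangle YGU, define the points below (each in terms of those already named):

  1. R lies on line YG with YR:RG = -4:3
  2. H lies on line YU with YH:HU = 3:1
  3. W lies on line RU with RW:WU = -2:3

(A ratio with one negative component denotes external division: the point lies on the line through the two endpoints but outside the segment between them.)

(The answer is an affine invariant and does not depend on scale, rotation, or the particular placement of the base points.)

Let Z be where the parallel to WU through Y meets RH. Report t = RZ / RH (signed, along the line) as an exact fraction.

Work in coordinates with Y = (0, 0), G = (1, 0), U = (0, 1).
1. R lies on line YG with YR:RG = -4:3 ⇒ R = (4, 0)
2. H lies on line YU with YH:HU = 3:1 ⇒ H = (0, 3/4)
3. W lies on line RU with RW:WU = -2:3 ⇒ W = (12, -2)
through Y parallel to WU: direction (-12, 3); meets RH at Z = (-12, 3)
Z = R + t·(H−R) with t = 4

t = 4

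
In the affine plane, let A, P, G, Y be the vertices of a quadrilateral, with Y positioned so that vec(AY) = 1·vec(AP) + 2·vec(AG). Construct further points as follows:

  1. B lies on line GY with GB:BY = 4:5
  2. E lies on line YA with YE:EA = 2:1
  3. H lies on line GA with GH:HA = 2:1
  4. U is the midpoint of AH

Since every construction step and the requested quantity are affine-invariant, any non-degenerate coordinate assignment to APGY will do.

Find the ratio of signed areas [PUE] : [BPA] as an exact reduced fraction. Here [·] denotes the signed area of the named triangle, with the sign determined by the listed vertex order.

[PUE]:[BPA] = 5/13

Assign A = (0, 0), P = (1, 0), G = (0, 1), Y = (1, 2) — the answer is frame-independent, so this choice is without loss of generality.
1. B lies on line GY with GB:BY = 4:5 ⇒ B = (4/9, 13/9)
2. E lies on line YA with YE:EA = 2:1 ⇒ E = (1/3, 2/3)
3. H lies on line GA with GH:HA = 2:1 ⇒ H = (0, 1/3)
4. U is the midpoint of AH ⇒ U = (0, 1/6)
2·[PUE] = -5/9, 2·[BPA] = -13/9
[PUE]:[BPA] = -5/9:-13/9 = 5/13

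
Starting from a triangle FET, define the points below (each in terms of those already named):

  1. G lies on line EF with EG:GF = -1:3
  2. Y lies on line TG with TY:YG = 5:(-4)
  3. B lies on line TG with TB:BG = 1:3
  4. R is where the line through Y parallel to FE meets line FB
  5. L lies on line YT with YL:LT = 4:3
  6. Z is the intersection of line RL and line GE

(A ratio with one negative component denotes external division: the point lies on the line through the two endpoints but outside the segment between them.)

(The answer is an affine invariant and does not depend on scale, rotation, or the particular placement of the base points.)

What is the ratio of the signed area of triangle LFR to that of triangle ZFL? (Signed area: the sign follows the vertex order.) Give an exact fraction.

Choose coordinates F = (0, 0), E = (1, 0), T = (0, 1).
1. G lies on line EF with EG:GF = -1:3 ⇒ G = (3/2, 0)
2. Y lies on line TG with TY:YG = 5:(-4) ⇒ Y = (15/2, -4)
3. B lies on line TG with TB:BG = 1:3 ⇒ B = (3/8, 3/4)
4. R is where the line through Y parallel to FE meets line FB ⇒ R = (-2, -4)
5. L lies on line YT with YL:LT = 4:3 ⇒ L = (45/14, -8/7)
6. Z is the intersection of line RL and line GE ⇒ Z = (53/10, 0)
2·[LFR] = 106/7, 2·[ZFL] = 212/35
[LFR]:[ZFL] = 106/7:212/35 = 5/2

[LFR]:[ZFL] = 5/2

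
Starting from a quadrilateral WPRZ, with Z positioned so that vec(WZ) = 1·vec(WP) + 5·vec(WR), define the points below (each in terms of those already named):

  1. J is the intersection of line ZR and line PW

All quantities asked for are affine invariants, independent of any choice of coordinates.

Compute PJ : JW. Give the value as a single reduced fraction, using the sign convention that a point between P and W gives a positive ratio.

PJ:JW = -5

Choose coordinates W = (0, 0), P = (1, 0), R = (0, 1), Z = (1, 5).
1. J is the intersection of line ZR and line PW ⇒ J = (-1/4, 0)
J = P + t·(W−P) with t = 5/4, so PJ:JW = t:(1−t) = 5/4:-1/4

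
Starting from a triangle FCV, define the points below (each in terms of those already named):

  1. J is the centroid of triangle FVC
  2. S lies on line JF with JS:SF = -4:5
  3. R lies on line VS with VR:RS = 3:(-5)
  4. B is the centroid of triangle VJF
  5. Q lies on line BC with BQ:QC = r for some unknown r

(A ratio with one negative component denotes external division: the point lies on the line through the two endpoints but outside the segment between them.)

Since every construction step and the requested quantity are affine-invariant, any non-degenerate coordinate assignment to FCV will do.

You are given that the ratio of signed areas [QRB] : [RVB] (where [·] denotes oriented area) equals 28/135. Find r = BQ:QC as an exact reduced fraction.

Work in coordinates with F = (0, 0), C = (1, 0), V = (0, 1).
1. J is the centroid of triangle FVC ⇒ J = (1/3, 1/3)
2. S lies on line JF with JS:SF = -4:5 ⇒ S = (5/3, 5/3)
3. R lies on line VS with VR:RS = 3:(-5) ⇒ R = (-5/2, 0)
4. B is the centroid of triangle VJF ⇒ B = (1/9, 4/9)
5. With BQ:QC = r, write λ = r/(r+1) so Q = B + λ·(C−B); Q is affine-linear in λ
Every point depending on Q is an affine combination of Q and λ-independent points, so each such coordinate is linear in λ; the λ² term in each signed area is a multiple of (C−B)×(C−B) = 0, so 2·[QRB] and 2·[RVB] are each linear in λ. Evaluating at λ=0 and λ=1:
  2·[QRB] = -14/9·λ,   2·[RVB] = -3/2
So [QRB]:[RVB] = (-14/9·λ) / (-3/2). Setting this equal to 28/135:
  -14/9·λ = 28/135·(-3/2)  ⇒  λ = 1/5
Then r = λ/(1−λ) = (1/5)/(4/5) = 1/4. Check: with r = 1/4, Q = (13/45, 16/45) and [QRB]:[RVB] = 28/135 as required.

r = 1/4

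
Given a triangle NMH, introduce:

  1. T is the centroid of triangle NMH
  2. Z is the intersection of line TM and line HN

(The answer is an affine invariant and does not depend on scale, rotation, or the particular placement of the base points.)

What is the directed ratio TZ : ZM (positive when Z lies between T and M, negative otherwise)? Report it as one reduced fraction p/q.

TZ:ZM = -1/3

Assign N = (0, 0), M = (1, 0), H = (0, 1) — the answer is frame-independent, so this choice is without loss of generality.
1. T is the centroid of triangle NMH ⇒ T = (1/3, 1/3)
2. Z is the intersection of line TM and line HN ⇒ Z = (0, 1/2)
Z = T + t·(M−T) with t = -1/2, so TZ:ZM = t:(1−t) = -1/2:3/2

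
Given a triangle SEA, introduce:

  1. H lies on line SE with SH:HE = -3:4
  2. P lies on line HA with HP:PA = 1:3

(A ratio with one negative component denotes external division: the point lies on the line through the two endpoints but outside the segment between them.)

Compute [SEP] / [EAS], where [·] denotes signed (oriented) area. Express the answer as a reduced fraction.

[SEP]:[EAS] = 1/4

Choose coordinates S = (0, 0), E = (1, 0), A = (0, 1).
1. H lies on line SE with SH:HE = -3:4 ⇒ H = (-3, 0)
2. P lies on line HA with HP:PA = 1:3 ⇒ P = (-9/4, 1/4)
2·[SEP] = 1/4, 2·[EAS] = 1
[SEP]:[EAS] = 1/4:1 = 1/4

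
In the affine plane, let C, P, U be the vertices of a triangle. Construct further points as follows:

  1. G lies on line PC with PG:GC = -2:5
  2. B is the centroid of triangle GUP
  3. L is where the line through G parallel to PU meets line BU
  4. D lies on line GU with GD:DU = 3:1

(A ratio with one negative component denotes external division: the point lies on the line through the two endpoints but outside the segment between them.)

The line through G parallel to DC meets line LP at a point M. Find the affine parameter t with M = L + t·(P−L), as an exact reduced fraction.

t = 7/10

Work in coordinates with C = (0, 0), P = (1, 0), U = (0, 1).
1. G lies on line PC with PG:GC = -2:5 ⇒ G = (5/3, 0)
2. B is the centroid of triangle GUP ⇒ B = (8/9, 1/3)
3. L is where the line through G parallel to PU meets line BU ⇒ L = (8/3, -1)
4. D lies on line GU with GD:DU = 3:1 ⇒ D = (5/12, 3/4)
through G parallel to DC: direction (-5/12, -3/4); meets LP at M = (3/2, -3/10)
M = L + t·(P−L) with t = 7/10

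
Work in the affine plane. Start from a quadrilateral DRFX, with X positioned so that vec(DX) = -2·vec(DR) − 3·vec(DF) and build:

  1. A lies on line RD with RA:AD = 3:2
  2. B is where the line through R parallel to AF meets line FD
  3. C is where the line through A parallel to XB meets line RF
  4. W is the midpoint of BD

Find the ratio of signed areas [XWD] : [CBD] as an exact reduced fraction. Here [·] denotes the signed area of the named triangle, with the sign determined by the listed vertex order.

[XWD]:[CBD] = -25/14

Choose coordinates D = (0, 0), R = (1, 0), F = (0, 1), X = (-2, -3).
1. A lies on line RD with RA:AD = 3:2 ⇒ A = (2/5, 0)
2. B is where the line through R parallel to AF meets line FD ⇒ B = (0, 5/2)
3. C is where the line through A parallel to XB meets line RF ⇒ C = (14/25, 11/25)
4. W is the midpoint of BD ⇒ W = (0, 5/4)
2·[XWD] = -5/2, 2·[CBD] = 7/5
[XWD]:[CBD] = -5/2:7/5 = -25/14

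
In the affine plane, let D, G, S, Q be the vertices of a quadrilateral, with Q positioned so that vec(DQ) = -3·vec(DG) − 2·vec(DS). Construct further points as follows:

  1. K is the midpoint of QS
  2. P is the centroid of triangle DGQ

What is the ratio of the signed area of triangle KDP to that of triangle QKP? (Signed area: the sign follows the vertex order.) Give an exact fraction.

[KDP]:[QKP] = 4/9

Set D = (0, 0), G = (1, 0), S = (0, 1), Q = (-3, -2); any affine frame gives the same invariant.
1. K is the midpoint of QS ⇒ K = (-3/2, -1/2)
2. P is the centroid of triangle DGQ ⇒ P = (-2/3, -2/3)
2·[KDP] = -2/3, 2·[QKP] = -3/2
[KDP]:[QKP] = -2/3:-3/2 = 4/9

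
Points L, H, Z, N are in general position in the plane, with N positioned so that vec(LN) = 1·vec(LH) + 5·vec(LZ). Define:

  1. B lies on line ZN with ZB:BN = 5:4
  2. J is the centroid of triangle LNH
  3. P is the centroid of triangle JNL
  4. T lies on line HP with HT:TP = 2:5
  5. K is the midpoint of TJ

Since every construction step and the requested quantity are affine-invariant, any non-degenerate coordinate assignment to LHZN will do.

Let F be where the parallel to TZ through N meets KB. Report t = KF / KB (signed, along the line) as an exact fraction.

t = 217/109

Work in coordinates with L = (0, 0), H = (1, 0), Z = (0, 1), N = (1, 5).
1. B lies on line ZN with ZB:BN = 5:4 ⇒ B = (5/9, 29/9)
2. J is the centroid of triangle LNH ⇒ J = (2/3, 5/3)
3. P is the centroid of triangle JNL ⇒ P = (5/9, 20/9)
4. T lies on line HP with HT:TP = 2:5 ⇒ T = (55/63, 40/63)
5. K is the midpoint of TJ ⇒ K = (97/126, 145/126)
through N parallel to TZ: direction (-55/63, 23/63); meets KB at F = (2357/6867, 36221/6867)
F = K + t·(B−K) with t = 217/109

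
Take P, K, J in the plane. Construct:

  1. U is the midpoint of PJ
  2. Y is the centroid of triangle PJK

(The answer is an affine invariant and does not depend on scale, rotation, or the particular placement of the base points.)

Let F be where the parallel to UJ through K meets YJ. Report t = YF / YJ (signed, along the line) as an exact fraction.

t = -2

Choose coordinates P = (0, 0), K = (1, 0), J = (0, 1).
1. U is the midpoint of PJ ⇒ U = (0, 1/2)
2. Y is the centroid of triangle PJK ⇒ Y = (1/3, 1/3)
through K parallel to UJ: direction (0, 1/2); meets YJ at F = (1, -1)
F = Y + t·(J−Y) with t = -2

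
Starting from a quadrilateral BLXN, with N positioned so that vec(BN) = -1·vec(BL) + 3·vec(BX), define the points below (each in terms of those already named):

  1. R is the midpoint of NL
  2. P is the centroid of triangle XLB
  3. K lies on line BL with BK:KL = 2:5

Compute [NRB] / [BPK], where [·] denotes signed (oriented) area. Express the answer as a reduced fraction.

Choose coordinates B = (0, 0), L = (1, 0), X = (0, 1), N = (-1, 3).
1. R is the midpoint of NL ⇒ R = (0, 3/2)
2. P is the centroid of triangle XLB ⇒ P = (1/3, 1/3)
3. K lies on line BL with BK:KL = 2:5 ⇒ K = (2/7, 0)
2·[NRB] = -3/2, 2·[BPK] = -2/21
[NRB]:[BPK] = -3/2:-2/21 = 63/4

[NRB]:[BPK] = 63/4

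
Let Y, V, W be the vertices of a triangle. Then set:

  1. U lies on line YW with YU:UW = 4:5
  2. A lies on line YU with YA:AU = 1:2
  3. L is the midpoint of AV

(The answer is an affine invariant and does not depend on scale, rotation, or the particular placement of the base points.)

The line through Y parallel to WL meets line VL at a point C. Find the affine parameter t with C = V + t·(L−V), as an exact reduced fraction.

Assign Y = (0, 0), V = (1, 0), W = (0, 1) — the answer is frame-independent, so this choice is without loss of generality.
1. U lies on line YW with YU:UW = 4:5 ⇒ U = (0, 4/9)
2. A lies on line YU with YA:AU = 1:2 ⇒ A = (0, 4/27)
3. L is the midpoint of AV ⇒ L = (1/2, 2/27)
through Y parallel to WL: direction (1/2, -25/27); meets VL at C = (-2/23, 100/621)
C = V + t·(L−V) with t = 50/23

t = 50/23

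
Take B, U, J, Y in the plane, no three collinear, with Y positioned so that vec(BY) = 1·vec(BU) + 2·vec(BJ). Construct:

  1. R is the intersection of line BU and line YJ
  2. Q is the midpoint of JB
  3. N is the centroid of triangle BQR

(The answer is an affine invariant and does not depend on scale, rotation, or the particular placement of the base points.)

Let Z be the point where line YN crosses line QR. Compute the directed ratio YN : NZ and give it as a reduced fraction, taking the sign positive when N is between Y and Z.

YN:NZ = -7

Set B = (0, 0), U = (1, 0), J = (0, 1), Y = (1, 2); any affine frame gives the same invariant.
1. R is the intersection of line BU and line YJ ⇒ R = (-1, 0)
2. Q is the midpoint of JB ⇒ Q = (0, 1/2)
3. N is the centroid of triangle BQR ⇒ N = (-1/3, 1/6)
line YN meets QR at Z = (-1/7, 3/7)
N = Y + t·(Z−Y) with t = 7/6, so YN:NZ = 7/6:-1/6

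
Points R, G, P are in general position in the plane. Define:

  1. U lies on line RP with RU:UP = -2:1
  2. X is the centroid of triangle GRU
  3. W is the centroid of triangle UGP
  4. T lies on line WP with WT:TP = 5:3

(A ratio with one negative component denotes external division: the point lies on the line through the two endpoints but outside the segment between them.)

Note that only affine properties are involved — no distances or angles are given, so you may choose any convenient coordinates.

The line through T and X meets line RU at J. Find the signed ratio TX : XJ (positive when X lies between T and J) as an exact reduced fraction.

TX:XJ = -5/8

Assign R = (0, 0), G = (1, 0), P = (0, 1) — the answer is frame-independent, so this choice is without loss of generality.
1. U lies on line RP with RU:UP = -2:1 ⇒ U = (0, 2)
2. X is the centroid of triangle GRU ⇒ X = (1/3, 2/3)
3. W is the centroid of triangle UGP ⇒ W = (1/3, 1)
4. T lies on line WP with WT:TP = 5:3 ⇒ T = (1/8, 1)
line TX meets RU at J = (0, 6/5)
X = T + t·(J−T) with t = -5/3, so TX:XJ = -5/3:8/3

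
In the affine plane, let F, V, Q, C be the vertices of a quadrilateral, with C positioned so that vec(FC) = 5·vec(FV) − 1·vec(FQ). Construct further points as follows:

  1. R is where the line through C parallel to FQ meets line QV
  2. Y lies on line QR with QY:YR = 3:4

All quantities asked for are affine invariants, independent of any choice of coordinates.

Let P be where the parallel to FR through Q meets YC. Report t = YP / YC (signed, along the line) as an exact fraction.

Set F = (0, 0), V = (1, 0), Q = (0, 1), C = (5, -1); any affine frame gives the same invariant.
1. R is where the line through C parallel to FQ meets line QV ⇒ R = (5, -4)
2. Y lies on line QR with QY:YR = 3:4 ⇒ Y = (15/7, -8/7)
through Q parallel to FR: direction (5, -4); meets YC at P = (45/17, -19/17)
P = Y + t·(C−Y) with t = 3/17

t = 3/17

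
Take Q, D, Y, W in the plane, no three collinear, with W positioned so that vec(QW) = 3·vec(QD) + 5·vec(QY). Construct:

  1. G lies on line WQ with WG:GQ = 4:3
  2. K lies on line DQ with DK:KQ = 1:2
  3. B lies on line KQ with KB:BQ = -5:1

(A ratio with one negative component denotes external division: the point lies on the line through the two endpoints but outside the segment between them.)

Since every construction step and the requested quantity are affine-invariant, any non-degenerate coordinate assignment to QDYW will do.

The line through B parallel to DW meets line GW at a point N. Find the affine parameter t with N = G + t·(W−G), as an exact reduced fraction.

t = -25/24

Assign Q = (0, 0), D = (1, 0), Y = (0, 1), W = (3, 5) — the answer is frame-independent, so this choice is without loss of generality.
1. G lies on line WQ with WG:GQ = 4:3 ⇒ G = (9/7, 15/7)
2. K lies on line DQ with DK:KQ = 1:2 ⇒ K = (2/3, 0)
3. B lies on line KQ with KB:BQ = -5:1 ⇒ B = (-1/6, 0)
through B parallel to DW: direction (2, 5); meets GW at N = (-1/2, -5/6)
N = G + t·(W−G) with t = -25/24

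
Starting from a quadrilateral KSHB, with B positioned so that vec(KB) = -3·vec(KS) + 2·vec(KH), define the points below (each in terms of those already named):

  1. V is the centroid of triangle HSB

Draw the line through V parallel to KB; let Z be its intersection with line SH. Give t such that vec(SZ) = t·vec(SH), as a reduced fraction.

Assign K = (0, 0), S = (1, 0), H = (0, 1), B = (-3, 2) — the answer is frame-independent, so this choice is without loss of generality.
1. V is the centroid of triangle HSB ⇒ V = (-2/3, 1)
through V parallel to KB: direction (-3, 2); meets SH at Z = (4/3, -1/3)
Z = S + t·(H−S) with t = -1/3

t = -1/3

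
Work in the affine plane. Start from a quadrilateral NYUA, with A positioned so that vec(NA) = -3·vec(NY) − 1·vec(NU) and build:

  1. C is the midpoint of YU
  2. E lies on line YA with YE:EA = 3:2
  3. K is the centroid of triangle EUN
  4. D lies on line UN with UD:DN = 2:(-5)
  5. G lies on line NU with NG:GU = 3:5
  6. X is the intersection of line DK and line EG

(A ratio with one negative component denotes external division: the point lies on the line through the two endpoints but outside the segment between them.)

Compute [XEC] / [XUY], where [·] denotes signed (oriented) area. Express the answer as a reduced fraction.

[XEC]:[XUY] = -35/256

Assign N = (0, 0), Y = (1, 0), U = (0, 1), A = (-3, -1) — the answer is frame-independent, so this choice is without loss of generality.
1. C is the midpoint of YU ⇒ C = (1/2, 1/2)
2. E lies on line YA with YE:EA = 3:2 ⇒ E = (-7/5, -3/5)
3. K is the centroid of triangle EUN ⇒ K = (-7/15, 2/15)
4. D lies on line UN with UD:DN = 2:(-5) ⇒ D = (0, 5/3)
5. G lies on line NU with NG:GU = 3:5 ⇒ G = (0, 3/8)
6. X is the intersection of line DK and line EG ⇒ X = (-217/435, 4/145)
2·[XEC] = 35/174, 2·[XUY] = -128/87
[XEC]:[XUY] = 35/174:-128/87 = -35/256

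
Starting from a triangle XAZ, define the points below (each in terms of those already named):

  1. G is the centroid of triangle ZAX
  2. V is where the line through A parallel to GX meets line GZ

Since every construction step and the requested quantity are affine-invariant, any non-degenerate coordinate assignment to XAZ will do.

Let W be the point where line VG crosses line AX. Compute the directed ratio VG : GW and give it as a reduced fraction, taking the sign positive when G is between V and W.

VG:GW = -2

Assign X = (0, 0), A = (1, 0), Z = (0, 1) — the answer is frame-independent, so this choice is without loss of generality.
1. G is the centroid of triangle ZAX ⇒ G = (1/3, 1/3)
2. V is where the line through A parallel to GX meets line GZ ⇒ V = (2/3, -1/3)
line VG meets AX at W = (1/2, 0)
G = V + t·(W−V) with t = 2, so VG:GW = 2:-1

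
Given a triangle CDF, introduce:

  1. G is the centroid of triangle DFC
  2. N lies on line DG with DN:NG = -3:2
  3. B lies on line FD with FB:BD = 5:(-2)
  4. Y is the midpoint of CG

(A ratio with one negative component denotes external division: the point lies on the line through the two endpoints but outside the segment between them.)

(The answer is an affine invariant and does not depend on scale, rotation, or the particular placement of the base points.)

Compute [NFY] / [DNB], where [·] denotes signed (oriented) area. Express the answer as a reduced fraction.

Choose coordinates C = (0, 0), D = (1, 0), F = (0, 1).
1. G is the centroid of triangle DFC ⇒ G = (1/3, 1/3)
2. N lies on line DG with DN:NG = -3:2 ⇒ N = (-1, 1)
3. B lies on line FD with FB:BD = 5:(-2) ⇒ B = (5/3, -2/3)
4. Y is the midpoint of CG ⇒ Y = (1/6, 1/6)
2·[NFY] = -5/6, 2·[DNB] = 2/3
[NFY]:[DNB] = -5/6:2/3 = -5/4

[NFY]:[DNB] = -5/4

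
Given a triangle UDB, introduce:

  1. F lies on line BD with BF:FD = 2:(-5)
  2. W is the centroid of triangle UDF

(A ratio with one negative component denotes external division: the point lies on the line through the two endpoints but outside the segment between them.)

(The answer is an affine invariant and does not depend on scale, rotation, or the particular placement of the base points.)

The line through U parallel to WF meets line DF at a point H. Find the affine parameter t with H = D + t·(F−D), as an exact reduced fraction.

t = 2

Set U = (0, 0), D = (1, 0), B = (0, 1); any affine frame gives the same invariant.
1. F lies on line BD with BF:FD = 2:(-5) ⇒ F = (-2/3, 5/3)
2. W is the centroid of triangle UDF ⇒ W = (1/9, 5/9)
through U parallel to WF: direction (-7/9, 10/9); meets DF at H = (-7/3, 10/3)
H = D + t·(F−D) with t = 2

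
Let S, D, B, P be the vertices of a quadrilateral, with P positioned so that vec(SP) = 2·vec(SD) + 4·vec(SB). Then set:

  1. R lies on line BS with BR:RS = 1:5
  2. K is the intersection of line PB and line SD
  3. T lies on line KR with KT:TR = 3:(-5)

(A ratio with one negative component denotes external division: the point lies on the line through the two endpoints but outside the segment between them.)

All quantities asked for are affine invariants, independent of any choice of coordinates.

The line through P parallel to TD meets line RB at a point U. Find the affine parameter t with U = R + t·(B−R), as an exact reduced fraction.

Set S = (0, 0), D = (1, 0), B = (0, 1), P = (2, 4); any affine frame gives the same invariant.
1. R lies on line BS with BR:RS = 1:5 ⇒ R = (0, 5/6)
2. K is the intersection of line PB and line SD ⇒ K = (-2/3, 0)
3. T lies on line KR with KT:TR = 3:(-5) ⇒ T = (-5/3, -5/4)
through P parallel to TD: direction (8/3, 5/4); meets RB at U = (0, 49/16)
U = R + t·(B−R) with t = 107/8

t = 107/8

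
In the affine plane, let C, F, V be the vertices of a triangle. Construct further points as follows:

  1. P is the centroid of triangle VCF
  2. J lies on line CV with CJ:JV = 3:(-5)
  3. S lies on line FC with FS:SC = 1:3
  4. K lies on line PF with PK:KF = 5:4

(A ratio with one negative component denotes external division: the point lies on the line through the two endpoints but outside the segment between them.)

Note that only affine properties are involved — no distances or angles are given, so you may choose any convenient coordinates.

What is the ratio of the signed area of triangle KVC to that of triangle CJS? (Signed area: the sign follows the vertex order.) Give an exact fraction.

Set C = (0, 0), F = (1, 0), V = (0, 1); any affine frame gives the same invariant.
1. P is the centroid of triangle VCF ⇒ P = (1/3, 1/3)
2. J lies on line CV with CJ:JV = 3:(-5) ⇒ J = (0, -3/2)
3. S lies on line FC with FS:SC = 1:3 ⇒ S = (3/4, 0)
4. K lies on line PF with PK:KF = 5:4 ⇒ K = (19/27, 4/27)
2·[KVC] = 19/27, 2·[CJS] = 9/8
[KVC]:[CJS] = 19/27:9/8 = 152/243

[KVC]:[CJS] = 152/243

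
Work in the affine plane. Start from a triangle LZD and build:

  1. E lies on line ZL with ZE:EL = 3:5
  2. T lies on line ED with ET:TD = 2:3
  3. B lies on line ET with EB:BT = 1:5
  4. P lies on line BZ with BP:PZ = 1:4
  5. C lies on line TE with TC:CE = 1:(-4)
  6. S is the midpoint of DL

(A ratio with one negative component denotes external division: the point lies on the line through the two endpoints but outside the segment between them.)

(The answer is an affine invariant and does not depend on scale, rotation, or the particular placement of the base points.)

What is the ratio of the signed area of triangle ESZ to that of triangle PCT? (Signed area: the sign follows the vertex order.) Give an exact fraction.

[ESZ]:[PCT] = -75/4

Set L = (0, 0), Z = (1, 0), D = (0, 1); any affine frame gives the same invariant.
1. E lies on line ZL with ZE:EL = 3:5 ⇒ E = (5/8, 0)
2. T lies on line ED with ET:TD = 2:3 ⇒ T = (3/8, 2/5)
3. B lies on line ET with EB:BT = 1:5 ⇒ B = (7/12, 1/15)
4. P lies on line BZ with BP:PZ = 1:4 ⇒ P = (2/3, 4/75)
5. C lies on line TE with TC:CE = 1:(-4) ⇒ C = (7/24, 8/15)
6. S is the midpoint of DL ⇒ S = (0, 1/2)
2·[ESZ] = -3/16, 2·[PCT] = 1/100
[ESZ]:[PCT] = -3/16:1/100 = -75/4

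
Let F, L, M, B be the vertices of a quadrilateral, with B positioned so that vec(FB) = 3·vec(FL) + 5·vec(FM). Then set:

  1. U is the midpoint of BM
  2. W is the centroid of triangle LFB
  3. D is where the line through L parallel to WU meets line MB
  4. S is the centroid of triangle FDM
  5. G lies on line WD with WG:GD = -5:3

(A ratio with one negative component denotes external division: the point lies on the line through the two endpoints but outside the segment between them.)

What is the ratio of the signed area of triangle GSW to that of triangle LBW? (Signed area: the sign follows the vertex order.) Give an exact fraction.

[GSW]:[LBW] = 179/120

Assign F = (0, 0), L = (1, 0), M = (0, 1), B = (3, 5) — the answer is frame-independent, so this choice is without loss of generality.
1. U is the midpoint of BM ⇒ U = (3/2, 3)
2. W is the centroid of triangle LFB ⇒ W = (4/3, 5/3)
3. D is where the line through L parallel to WU meets line MB ⇒ D = (27/20, 14/5)
4. S is the centroid of triangle FDM ⇒ S = (9/20, 19/15)
5. G lies on line WD with WG:GD = -5:3 ⇒ G = (11/8, 9/2)
2·[GSW] = 179/72, 2·[LBW] = 5/3
[GSW]:[LBW] = 179/72:5/3 = 179/120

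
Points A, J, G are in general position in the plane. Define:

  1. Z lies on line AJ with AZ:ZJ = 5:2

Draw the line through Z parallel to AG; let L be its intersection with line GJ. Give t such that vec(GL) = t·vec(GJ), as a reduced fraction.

Choose coordinates A = (0, 0), J = (1, 0), G = (0, 1).
1. Z lies on line AJ with AZ:ZJ = 5:2 ⇒ Z = (5/7, 0)
through Z parallel to AG: direction (0, 1); meets GJ at L = (5/7, 2/7)
L = G + t·(J−G) with t = 5/7

t = 5/7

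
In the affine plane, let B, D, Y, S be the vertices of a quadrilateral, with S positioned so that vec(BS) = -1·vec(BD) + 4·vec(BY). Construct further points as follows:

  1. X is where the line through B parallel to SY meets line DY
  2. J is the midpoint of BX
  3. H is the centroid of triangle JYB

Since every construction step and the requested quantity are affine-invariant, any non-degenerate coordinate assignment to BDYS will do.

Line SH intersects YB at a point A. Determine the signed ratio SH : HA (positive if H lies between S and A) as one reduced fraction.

SH:HA = 11

Set B = (0, 0), D = (1, 0), Y = (0, 1), S = (-1, 4); any affine frame gives the same invariant.
1. X is where the line through B parallel to SY meets line DY ⇒ X = (-1/2, 3/2)
2. J is the midpoint of BX ⇒ J = (-1/4, 3/4)
3. H is the centroid of triangle JYB ⇒ H = (-1/12, 7/12)
line SH meets YB at A = (0, 3/11)
H = S + t·(A−S) with t = 11/12, so SH:HA = 11/12:1/12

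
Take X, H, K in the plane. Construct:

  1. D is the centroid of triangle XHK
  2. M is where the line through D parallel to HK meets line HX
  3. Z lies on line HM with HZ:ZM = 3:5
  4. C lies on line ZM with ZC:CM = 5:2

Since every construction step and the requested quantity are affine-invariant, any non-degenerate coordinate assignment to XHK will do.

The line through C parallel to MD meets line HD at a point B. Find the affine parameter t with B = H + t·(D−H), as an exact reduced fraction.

t = 23/28

Assign X = (0, 0), H = (1, 0), K = (0, 1) — the answer is frame-independent, so this choice is without loss of generality.
1. D is the centroid of triangle XHK ⇒ D = (1/3, 1/3)
2. M is where the line through D parallel to HK meets line HX ⇒ M = (2/3, 0)
3. Z lies on line HM with HZ:ZM = 3:5 ⇒ Z = (7/8, 0)
4. C lies on line ZM with ZC:CM = 5:2 ⇒ C = (61/84, 0)
through C parallel to MD: direction (-1/3, 1/3); meets HD at B = (19/42, 23/84)
B = H + t·(D−H) with t = 23/28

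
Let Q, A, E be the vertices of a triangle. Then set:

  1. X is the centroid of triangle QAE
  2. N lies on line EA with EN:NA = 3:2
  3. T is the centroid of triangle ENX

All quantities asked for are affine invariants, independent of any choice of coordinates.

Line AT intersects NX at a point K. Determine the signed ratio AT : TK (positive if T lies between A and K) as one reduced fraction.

AT:TK = -3

Assign Q = (0, 0), A = (1, 0), E = (0, 1) — the answer is frame-independent, so this choice is without loss of generality.
1. X is the centroid of triangle QAE ⇒ X = (1/3, 1/3)
2. N lies on line EA with EN:NA = 3:2 ⇒ N = (3/5, 2/5)
3. T is the centroid of triangle ENX ⇒ T = (14/45, 26/45)
line AT meets NX at K = (73/135, 52/135)
T = A + t·(K−A) with t = 3/2, so AT:TK = 3/2:-1/2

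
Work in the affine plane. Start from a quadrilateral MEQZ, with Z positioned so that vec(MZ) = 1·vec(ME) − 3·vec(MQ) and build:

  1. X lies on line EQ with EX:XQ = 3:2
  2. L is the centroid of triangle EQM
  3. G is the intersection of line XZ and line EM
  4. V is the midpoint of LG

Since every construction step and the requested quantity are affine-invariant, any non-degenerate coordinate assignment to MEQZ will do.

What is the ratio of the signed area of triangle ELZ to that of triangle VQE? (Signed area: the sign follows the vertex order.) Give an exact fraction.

[ELZ]:[VQE] = -24/5

Set M = (0, 0), E = (1, 0), Q = (0, 1), Z = (1, -3); any affine frame gives the same invariant.
1. X lies on line EQ with EX:XQ = 3:2 ⇒ X = (2/5, 3/5)
2. L is the centroid of triangle EQM ⇒ L = (1/3, 1/3)
3. G is the intersection of line XZ and line EM ⇒ G = (1/2, 0)
4. V is the midpoint of LG ⇒ V = (5/12, 1/6)
2·[ELZ] = 2, 2·[VQE] = -5/12
[ELZ]:[VQE] = 2:-5/12 = -24/5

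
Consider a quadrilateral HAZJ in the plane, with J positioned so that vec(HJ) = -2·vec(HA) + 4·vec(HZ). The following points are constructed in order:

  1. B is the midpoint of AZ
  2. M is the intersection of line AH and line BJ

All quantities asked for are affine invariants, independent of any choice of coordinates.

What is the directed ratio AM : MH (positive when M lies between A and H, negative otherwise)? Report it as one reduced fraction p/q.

Choose coordinates H = (0, 0), A = (1, 0), Z = (0, 1), J = (-2, 4).
1. B is the midpoint of AZ ⇒ B = (1/2, 1/2)
2. M is the intersection of line AH and line BJ ⇒ M = (6/7, 0)
M = A + t·(H−A) with t = 1/7, so AM:MH = t:(1−t) = 1/7:6/7

AM:MH = 1/6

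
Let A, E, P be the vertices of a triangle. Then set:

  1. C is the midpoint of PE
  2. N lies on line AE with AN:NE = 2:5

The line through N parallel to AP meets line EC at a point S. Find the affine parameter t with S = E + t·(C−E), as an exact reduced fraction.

Choose coordinates A = (0, 0), E = (1, 0), P = (0, 1).
1. C is the midpoint of PE ⇒ C = (1/2, 1/2)
2. N lies on line AE with AN:NE = 2:5 ⇒ N = (2/7, 0)
through N parallel to AP: direction (0, 1); meets EC at S = (2/7, 5/7)
S = E + t·(C−E) with t = 10/7

t = 10/7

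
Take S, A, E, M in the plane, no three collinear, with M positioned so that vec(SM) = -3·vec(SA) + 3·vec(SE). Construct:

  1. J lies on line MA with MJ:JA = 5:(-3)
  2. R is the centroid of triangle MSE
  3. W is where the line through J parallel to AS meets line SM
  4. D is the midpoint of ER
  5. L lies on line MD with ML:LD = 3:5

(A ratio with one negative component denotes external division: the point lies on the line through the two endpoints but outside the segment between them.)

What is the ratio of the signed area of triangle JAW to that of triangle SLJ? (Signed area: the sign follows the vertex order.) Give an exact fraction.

[JAW]:[SLJ] = -360/221

Assign S = (0, 0), A = (1, 0), E = (0, 1), M = (-3, 3) — the answer is frame-independent, so this choice is without loss of generality.
1. J lies on line MA with MJ:JA = 5:(-3) ⇒ J = (7, -9/2)
2. R is the centroid of triangle MSE ⇒ R = (-1, 4/3)
3. W is where the line through J parallel to AS meets line SM ⇒ W = (9/2, -9/2)
4. D is the midpoint of ER ⇒ D = (-1/2, 7/6)
5. L lies on line MD with ML:LD = 3:5 ⇒ L = (-33/16, 37/16)
2·[JAW] = 45/4, 2·[SLJ] = -221/32
[JAW]:[SLJ] = 45/4:-221/32 = -360/221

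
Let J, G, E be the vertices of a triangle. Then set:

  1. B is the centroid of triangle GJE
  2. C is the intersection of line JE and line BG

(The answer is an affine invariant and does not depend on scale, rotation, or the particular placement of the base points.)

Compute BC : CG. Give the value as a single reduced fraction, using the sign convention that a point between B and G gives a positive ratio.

Assign J = (0, 0), G = (1, 0), E = (0, 1) — the answer is frame-independent, so this choice is without loss of generality.
1. B is the centroid of triangle GJE ⇒ B = (1/3, 1/3)
2. C is the intersection of line JE and line BG ⇒ C = (0, 1/2)
C = B + t·(G−B) with t = -1/2, so BC:CG = t:(1−t) = -1/2:3/2

BC:CG = -1/3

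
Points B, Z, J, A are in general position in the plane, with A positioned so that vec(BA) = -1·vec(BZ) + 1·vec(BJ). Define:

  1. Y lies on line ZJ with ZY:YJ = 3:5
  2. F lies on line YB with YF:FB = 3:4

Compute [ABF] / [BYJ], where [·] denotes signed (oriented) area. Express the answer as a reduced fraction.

[ABF]:[BYJ] = 32/35

Set B = (0, 0), Z = (1, 0), J = (0, 1), A = (-1, 1); any affine frame gives the same invariant.
1. Y lies on line ZJ with ZY:YJ = 3:5 ⇒ Y = (5/8, 3/8)
2. F lies on line YB with YF:FB = 3:4 ⇒ F = (5/14, 3/14)
2·[ABF] = 4/7, 2·[BYJ] = 5/8
[ABF]:[BYJ] = 4/7:5/8 = 32/35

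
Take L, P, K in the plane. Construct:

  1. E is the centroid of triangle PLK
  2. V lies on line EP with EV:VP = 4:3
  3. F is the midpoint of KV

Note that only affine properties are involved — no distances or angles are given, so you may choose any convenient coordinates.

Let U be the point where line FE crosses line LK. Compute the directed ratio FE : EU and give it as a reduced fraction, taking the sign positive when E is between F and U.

FE:EU = 1/14

Work in coordinates with L = (0, 0), P = (1, 0), K = (0, 1).
1. E is the centroid of triangle PLK ⇒ E = (1/3, 1/3)
2. V lies on line EP with EV:VP = 4:3 ⇒ V = (5/7, 1/7)
3. F is the midpoint of KV ⇒ F = (5/14, 4/7)
line FE meets LK at U = (0, -3)
E = F + t·(U−F) with t = 1/15, so FE:EU = 1/15:14/15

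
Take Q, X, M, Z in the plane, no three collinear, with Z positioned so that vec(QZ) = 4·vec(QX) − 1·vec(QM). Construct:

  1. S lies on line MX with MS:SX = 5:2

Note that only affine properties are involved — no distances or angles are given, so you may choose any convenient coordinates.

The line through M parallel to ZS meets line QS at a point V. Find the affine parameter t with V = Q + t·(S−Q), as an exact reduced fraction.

Work in coordinates with Q = (0, 0), X = (1, 0), M = (0, 1), Z = (4, -1).
1. S lies on line MX with MS:SX = 5:2 ⇒ S = (5/7, 2/7)
through M parallel to ZS: direction (-23/7, 9/7); meets QS at V = (115/91, 46/91)
V = Q + t·(S−Q) with t = 23/13

t = 23/13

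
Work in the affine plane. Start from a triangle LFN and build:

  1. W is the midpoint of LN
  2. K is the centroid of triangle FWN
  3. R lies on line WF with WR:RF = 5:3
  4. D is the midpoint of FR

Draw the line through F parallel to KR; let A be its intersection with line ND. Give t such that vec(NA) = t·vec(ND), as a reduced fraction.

Set L = (0, 0), F = (1, 0), N = (0, 1); any affine frame gives the same invariant.
1. W is the midpoint of LN ⇒ W = (0, 1/2)
2. K is the centroid of triangle FWN ⇒ K = (1/3, 1/2)
3. R lies on line WF with WR:RF = 5:3 ⇒ R = (5/8, 3/16)
4. D is the midpoint of FR ⇒ D = (13/16, 3/32)
through F parallel to KR: direction (7/24, -5/16); meets ND at A = (-13/8, 45/16)
A = N + t·(D−N) with t = -2

t = -2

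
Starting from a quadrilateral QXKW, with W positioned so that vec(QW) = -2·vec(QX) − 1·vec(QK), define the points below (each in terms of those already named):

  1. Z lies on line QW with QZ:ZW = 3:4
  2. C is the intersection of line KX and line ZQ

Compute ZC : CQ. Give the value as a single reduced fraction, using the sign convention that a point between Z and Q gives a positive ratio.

Assign Q = (0, 0), X = (1, 0), K = (0, 1), W = (-2, -1) — the answer is frame-independent, so this choice is without loss of generality.
1. Z lies on line QW with QZ:ZW = 3:4 ⇒ Z = (-6/7, -3/7)
2. C is the intersection of line KX and line ZQ ⇒ C = (2/3, 1/3)
C = Z + t·(Q−Z) with t = 16/9, so ZC:CQ = t:(1−t) = 16/9:-7/9

ZC:CQ = -16/7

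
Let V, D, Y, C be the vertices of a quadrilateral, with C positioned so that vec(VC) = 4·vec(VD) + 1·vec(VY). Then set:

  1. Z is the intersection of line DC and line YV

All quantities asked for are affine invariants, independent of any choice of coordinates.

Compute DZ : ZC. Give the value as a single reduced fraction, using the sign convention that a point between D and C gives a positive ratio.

Work in coordinates with V = (0, 0), D = (1, 0), Y = (0, 1), C = (4, 1).
1. Z is the intersection of line DC and line YV ⇒ Z = (0, -1/3)
Z = D + t·(C−D) with t = -1/3, so DZ:ZC = t:(1−t) = -1/3:4/3

DZ:ZC = -1/4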